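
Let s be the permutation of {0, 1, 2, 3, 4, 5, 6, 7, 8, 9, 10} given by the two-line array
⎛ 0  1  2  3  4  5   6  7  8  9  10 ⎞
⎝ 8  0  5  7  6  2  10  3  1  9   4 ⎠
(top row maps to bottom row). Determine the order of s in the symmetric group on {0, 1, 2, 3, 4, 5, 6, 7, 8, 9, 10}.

The disjoint-cycle form of s has cycle lengths 3, 3, 2, 2, 1.
The order is lcm(3, 3, 2, 2) = 6.

6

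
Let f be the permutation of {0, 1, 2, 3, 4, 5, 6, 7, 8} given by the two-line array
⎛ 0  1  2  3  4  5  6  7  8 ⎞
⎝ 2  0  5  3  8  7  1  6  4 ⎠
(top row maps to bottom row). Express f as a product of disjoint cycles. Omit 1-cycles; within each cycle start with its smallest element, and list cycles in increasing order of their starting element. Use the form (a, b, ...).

Start at 0 and follow images: 0 → 2 → 5 → 7 → 6 → 1 → 0, giving the cycle (0, 2, 5, 7, 6, 1).
Continuing from each remaining unvisited element yields (0, 2, 5, 7, 6, 1)(4, 8).

(0, 2, 5, 7, 6, 1)(4, 8)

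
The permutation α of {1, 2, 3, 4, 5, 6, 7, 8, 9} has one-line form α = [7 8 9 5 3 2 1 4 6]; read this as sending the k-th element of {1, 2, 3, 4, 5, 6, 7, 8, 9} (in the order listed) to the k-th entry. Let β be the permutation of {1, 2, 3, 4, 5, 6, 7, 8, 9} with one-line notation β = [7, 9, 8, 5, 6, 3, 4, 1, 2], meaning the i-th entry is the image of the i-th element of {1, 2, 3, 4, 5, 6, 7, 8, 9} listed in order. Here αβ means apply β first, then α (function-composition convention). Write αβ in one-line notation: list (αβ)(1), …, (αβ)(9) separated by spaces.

1 6 4 3 2 9 5 7 8

(αβ)(x) = α(β(x)). Computing each image: α(β(1)) = α(7) = 1, α(β(2)) = α(9) = 6, α(β(3)) = α(8) = 4, α(β(4)) = α(5) = 3, α(β(5)) = α(6) = 2, α(β(6)) = α(3) = 9, α(β(7)) = α(4) = 5, α(β(8)) = α(1) = 7, α(β(9)) = α(2) = 8.
Hence αβ = [1 6 4 3 2 9 5 7 8].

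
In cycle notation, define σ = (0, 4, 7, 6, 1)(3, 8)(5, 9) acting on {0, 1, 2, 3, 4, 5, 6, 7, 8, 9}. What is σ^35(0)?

0 lies in the 5-cycle (0, 4, 7, 6, 1).
Since the cycle has length 5, σ^35 acts on it the same as σ^0 (35 mod 5 = 0).
So σ^35(0) = 0.

0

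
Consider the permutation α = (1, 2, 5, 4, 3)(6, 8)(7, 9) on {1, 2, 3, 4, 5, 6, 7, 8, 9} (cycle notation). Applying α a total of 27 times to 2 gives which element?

2 lies in the 5-cycle (1, 2, 5, 4, 3).
Powers repeat with period 5 on this cycle, and 27 mod 5 = 2, so α^27(2) = α^2(2).
Advancing 2 steps from 2: 2 → 5 → 4.

4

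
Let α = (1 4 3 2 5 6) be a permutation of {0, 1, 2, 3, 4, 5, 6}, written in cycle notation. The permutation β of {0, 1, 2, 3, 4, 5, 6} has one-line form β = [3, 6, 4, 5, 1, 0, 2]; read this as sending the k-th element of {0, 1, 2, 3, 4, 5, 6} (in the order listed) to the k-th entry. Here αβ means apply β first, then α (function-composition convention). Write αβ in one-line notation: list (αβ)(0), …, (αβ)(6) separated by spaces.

Chase each element through β then α: 0 → 3 → 2; 1 → 6 → 1; 2 → 4 → 3; 3 → 5 → 6; 4 → 1 → 4; 5 → 0 → 0; 6 → 2 → 5.
Collecting the images, αβ = [2 1 3 6 4 0 5].

2 1 3 6 4 0 5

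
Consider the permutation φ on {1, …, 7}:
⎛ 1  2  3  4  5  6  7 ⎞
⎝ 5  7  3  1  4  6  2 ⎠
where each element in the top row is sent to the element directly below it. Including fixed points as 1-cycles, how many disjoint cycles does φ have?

The cycle decomposition is (1 5 4)(2 7)(3)(6), which has 4 cycles (counting 1-cycles).

4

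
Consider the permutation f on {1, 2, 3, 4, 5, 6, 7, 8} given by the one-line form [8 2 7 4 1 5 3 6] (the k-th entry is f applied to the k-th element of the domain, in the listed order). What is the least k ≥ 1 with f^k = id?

The disjoint-cycle form of f has cycle lengths 4, 2, 1, 1.
Since disjoint cycles commute, ord(f) = lcm(4, 2) = 4.

4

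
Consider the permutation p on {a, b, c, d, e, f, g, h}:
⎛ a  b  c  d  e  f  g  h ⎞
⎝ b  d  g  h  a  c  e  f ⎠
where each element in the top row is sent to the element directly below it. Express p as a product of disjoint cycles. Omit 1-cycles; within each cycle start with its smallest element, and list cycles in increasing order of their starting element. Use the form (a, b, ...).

(a, b, d, h, f, c, g, e)

From a: a → b → d → h → f → c → g → e → a, closing the cycle (a, b, d, h, f, c, g, e).
Continuing from each remaining unvisited element yields (a, b, d, h, f, c, g, e).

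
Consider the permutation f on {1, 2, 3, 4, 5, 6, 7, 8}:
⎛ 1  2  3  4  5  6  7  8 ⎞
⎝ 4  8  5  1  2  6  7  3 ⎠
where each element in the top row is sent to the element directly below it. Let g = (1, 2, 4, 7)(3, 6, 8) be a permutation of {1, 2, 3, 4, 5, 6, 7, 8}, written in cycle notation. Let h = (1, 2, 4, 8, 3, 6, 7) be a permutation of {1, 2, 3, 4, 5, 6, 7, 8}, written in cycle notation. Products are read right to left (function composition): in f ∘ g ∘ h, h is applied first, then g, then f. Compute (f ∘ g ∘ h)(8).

Chase 8: h(8) = 3; g(3) = 6; f(6) = 6. Hence (f ∘ g ∘ h)(8) = 6.

6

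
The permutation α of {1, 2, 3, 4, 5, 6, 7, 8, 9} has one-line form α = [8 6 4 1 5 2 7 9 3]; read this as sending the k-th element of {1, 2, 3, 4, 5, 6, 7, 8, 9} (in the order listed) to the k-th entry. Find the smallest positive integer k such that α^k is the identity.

The disjoint-cycle form of α has cycle lengths 5, 2, 1, 1.
Since disjoint cycles commute, ord(α) = lcm(5, 2) = 10.

10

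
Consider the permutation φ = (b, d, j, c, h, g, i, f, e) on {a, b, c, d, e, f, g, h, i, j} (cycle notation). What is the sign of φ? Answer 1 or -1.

The cycle lengths are 9, 1.
A cycle is odd iff its length is even; φ has 0 even-length cycles, so sgn(φ) = (−1)^0 and φ is even.

1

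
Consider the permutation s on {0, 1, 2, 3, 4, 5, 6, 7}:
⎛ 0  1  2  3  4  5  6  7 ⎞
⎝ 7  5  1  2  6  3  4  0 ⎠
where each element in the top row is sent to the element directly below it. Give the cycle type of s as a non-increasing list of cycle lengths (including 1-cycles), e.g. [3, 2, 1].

The disjoint cycles are (0 7)(1 5 3 2)(4 6), with lengths 4, 2, 2 in non-increasing order.

[4, 2, 2]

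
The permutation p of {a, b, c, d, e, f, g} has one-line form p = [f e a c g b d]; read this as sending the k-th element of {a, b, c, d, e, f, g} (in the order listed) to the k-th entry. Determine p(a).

f

a is element number 1 of the domain, and entry number 1 of the one-line form is f, so p(a) = f.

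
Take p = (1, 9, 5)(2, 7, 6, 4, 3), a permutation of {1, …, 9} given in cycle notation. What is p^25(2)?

2

2 lies in the 5-cycle (2, 7, 6, 4, 3).
Powers repeat with period 5 on this cycle, and 25 mod 5 = 0, so p^25(2) = p^0(2).
So p^25(2) = 2.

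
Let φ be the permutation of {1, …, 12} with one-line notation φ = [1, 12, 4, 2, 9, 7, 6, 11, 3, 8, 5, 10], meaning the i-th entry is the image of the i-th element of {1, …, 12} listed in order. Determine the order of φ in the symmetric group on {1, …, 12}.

Decomposing into disjoint cycles gives cycle lengths 9, 2, 1.
The order is lcm(9, 2) = 18.

18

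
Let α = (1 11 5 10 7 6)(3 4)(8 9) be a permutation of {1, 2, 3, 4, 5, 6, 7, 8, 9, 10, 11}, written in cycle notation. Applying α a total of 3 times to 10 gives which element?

1

10 lies in the 6-cycle (1 11 5 10 7 6).
Stepping 3 places around the cycle: 10 → 7 → 6 → 1.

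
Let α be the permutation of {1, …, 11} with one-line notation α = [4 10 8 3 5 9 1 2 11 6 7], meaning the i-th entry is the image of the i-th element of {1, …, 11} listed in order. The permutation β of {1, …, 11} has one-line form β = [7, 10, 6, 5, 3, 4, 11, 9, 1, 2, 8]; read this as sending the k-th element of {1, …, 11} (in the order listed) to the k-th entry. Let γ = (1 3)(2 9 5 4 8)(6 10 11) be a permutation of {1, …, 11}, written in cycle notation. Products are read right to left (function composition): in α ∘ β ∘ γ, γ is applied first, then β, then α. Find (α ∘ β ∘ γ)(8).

6

Apply the permutations in order: γ(8) = 2, then β(2) = 10, then α(10) = 6. So (α ∘ β ∘ γ)(8) = 6.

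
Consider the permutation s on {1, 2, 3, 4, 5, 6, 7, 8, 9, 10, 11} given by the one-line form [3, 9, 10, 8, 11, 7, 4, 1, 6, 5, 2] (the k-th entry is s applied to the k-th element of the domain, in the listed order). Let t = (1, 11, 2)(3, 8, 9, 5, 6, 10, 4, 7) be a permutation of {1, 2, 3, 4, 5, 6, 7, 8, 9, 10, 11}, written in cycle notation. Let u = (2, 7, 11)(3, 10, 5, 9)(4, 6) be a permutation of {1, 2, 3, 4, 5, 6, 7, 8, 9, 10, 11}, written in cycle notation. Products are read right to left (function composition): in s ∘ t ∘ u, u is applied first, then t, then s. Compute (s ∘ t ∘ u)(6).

4

Apply the permutations in order: u(6) = 4, then t(4) = 7, then s(7) = 4. So (s ∘ t ∘ u)(6) = 4.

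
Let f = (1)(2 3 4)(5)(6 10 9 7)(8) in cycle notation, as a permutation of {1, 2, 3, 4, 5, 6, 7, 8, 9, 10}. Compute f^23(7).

7 lies in the 4-cycle (6 10 9 7).
Powers repeat with period 4 on this cycle, and 23 mod 4 = 3, so f^23(7) = f^3(7).
Stepping 3 places around the cycle: 7 → 6 → 10 → 9.

9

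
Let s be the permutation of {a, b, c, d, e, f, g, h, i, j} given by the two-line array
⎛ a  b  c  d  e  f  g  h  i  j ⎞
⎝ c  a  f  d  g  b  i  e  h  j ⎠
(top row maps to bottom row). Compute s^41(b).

a

Tracing b → a → … returns to b after 4 steps, so b lies in a 4-cycle (a c f b).
Since the cycle has length 4, s^41 acts on it the same as s^1 (41 mod 4 = 1).
Stepping 1 place around the cycle: b → a.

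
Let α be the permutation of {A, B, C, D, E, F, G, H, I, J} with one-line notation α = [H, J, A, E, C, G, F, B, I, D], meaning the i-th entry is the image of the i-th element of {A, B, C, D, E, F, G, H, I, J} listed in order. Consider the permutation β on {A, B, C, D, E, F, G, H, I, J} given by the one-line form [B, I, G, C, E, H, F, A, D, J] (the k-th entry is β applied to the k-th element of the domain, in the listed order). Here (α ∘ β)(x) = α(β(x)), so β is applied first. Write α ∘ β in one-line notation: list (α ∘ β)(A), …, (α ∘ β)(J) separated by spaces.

J I F A C B G H E D

Chase each element through β then α: A → B → J; B → I → I; C → G → F; D → C → A; E → E → C; F → H → B; G → F → G; H → A → H; I → D → E; J → J → D.
Collecting the images, α ∘ β = [J I F A C B G H E D].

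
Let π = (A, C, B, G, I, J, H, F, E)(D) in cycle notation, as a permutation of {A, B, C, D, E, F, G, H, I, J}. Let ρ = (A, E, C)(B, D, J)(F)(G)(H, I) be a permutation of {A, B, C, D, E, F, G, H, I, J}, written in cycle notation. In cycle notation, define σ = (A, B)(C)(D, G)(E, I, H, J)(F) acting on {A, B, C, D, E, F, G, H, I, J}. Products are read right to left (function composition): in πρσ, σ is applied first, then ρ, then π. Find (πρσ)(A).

Apply the permutations in order: σ(A) = B, then ρ(B) = D, then π(D) = D. So (πρσ)(A) = D.

D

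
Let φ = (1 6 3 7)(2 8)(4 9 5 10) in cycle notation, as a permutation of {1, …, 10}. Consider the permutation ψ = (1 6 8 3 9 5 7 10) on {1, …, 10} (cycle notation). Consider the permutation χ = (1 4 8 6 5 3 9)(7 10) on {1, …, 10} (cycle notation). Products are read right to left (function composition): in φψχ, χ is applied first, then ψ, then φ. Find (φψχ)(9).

3

Chase 9: χ(9) = 1; ψ(1) = 6; φ(6) = 3. Hence (φψχ)(9) = 3.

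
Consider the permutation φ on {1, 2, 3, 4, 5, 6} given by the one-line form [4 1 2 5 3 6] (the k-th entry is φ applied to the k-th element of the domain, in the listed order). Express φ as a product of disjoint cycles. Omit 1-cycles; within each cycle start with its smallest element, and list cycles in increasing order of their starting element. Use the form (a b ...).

Iterating φ from 1 gives 1 → 4 → 5 → 3 → 2 → 1; that is the 5-cycle (1 4 5 3 2).
Repeating from the next unused element and collecting all non-trivial cycles gives (1 4 5 3 2).

(1 4 5 3 2)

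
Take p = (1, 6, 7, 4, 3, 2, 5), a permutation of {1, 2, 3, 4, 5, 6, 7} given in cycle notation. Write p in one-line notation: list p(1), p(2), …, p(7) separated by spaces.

Image by image: 1↦6, 2↦5, 3↦2, 4↦3, 5↦1, 6↦7, 7↦4.
Listing these in domain order gives 6 5 2 3 1 7 4.

6 5 2 3 1 7 4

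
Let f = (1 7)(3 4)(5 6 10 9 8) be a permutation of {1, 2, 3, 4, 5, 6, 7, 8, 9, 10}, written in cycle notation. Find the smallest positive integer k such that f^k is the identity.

The cycle type of f is (5, 2, 2, 1).
The order is lcm(5, 2, 2) = 10.

10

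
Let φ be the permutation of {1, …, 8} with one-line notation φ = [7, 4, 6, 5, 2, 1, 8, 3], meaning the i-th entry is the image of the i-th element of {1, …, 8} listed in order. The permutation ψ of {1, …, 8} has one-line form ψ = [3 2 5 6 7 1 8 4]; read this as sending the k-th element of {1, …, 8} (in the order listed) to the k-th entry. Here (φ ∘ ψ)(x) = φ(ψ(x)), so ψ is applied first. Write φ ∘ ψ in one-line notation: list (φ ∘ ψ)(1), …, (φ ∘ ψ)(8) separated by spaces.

Chase each element through ψ then φ: 1 → 3 → 6; 2 → 2 → 4; 3 → 5 → 2; 4 → 6 → 1; 5 → 7 → 8; 6 → 1 → 7; 7 → 8 → 3; 8 → 4 → 5.
So φ ∘ ψ in one-line form is 6 4 2 1 8 7 3 5.

6 4 2 1 8 7 3 5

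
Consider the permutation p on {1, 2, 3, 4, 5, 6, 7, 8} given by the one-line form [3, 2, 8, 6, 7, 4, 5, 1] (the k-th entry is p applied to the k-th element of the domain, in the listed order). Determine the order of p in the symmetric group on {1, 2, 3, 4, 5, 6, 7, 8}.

Decomposing into disjoint cycles gives cycle lengths 3, 2, 2, 1.
Since disjoint cycles commute, ord(p) = lcm(3, 2, 2) = 6.

6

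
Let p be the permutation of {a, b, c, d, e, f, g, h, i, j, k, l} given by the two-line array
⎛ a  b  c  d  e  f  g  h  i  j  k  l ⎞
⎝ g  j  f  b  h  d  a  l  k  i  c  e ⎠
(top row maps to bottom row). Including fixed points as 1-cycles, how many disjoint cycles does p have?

3

The cycle decomposition is (a, g)(b, j, i, k, c, f, d)(e, h, l), which has 3 cycles (counting 1-cycles).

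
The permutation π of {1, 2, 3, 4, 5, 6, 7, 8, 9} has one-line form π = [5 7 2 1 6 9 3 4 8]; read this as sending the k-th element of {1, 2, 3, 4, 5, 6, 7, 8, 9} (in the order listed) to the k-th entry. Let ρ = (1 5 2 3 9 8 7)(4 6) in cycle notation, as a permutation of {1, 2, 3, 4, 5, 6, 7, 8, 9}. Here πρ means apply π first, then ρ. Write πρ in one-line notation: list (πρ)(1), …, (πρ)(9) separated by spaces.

(πρ)(x) = ρ(π(x)). Computing each image: ρ(π(1)) = ρ(5) = 2, ρ(π(2)) = ρ(7) = 1, ρ(π(3)) = ρ(2) = 3, ρ(π(4)) = ρ(1) = 5, ρ(π(5)) = ρ(6) = 4, ρ(π(6)) = ρ(9) = 8, ρ(π(7)) = ρ(3) = 9, ρ(π(8)) = ρ(4) = 6, ρ(π(9)) = ρ(8) = 7.
Hence πρ = [2 1 3 5 4 8 9 6 7].

2 1 3 5 4 8 9 6 7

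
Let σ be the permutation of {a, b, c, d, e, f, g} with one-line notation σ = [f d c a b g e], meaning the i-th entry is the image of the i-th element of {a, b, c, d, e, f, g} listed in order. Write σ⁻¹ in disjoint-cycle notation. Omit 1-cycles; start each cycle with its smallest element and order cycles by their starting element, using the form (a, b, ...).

The cycle decomposition of σ is (a, f, g, e, b, d).
Reversing each cycle (and rotating so the smallest element leads) gives σ⁻¹ = (a, d, b, e, g, f).

(a, d, b, e, g, f)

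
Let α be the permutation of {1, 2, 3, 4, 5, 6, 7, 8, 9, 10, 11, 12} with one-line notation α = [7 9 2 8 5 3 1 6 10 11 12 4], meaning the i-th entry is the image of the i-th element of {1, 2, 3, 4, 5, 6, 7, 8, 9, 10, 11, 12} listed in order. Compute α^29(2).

10

Tracing 2 → 9 → … returns to 2 after 9 steps, so 2 lies in a 9-cycle (2 9 10 11 12 4 8 6 3).
Since the cycle has length 9, α^29 acts on it the same as α^2 (29 mod 9 = 2).
Advancing 2 steps from 2: 2 → 9 → 10.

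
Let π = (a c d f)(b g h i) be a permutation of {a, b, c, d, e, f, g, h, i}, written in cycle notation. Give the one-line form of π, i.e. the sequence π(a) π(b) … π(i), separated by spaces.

c g d f e a h i b

Image by image: a↦c, b↦g, c↦d, d↦f, e↦e, f↦a, g↦h, h↦i, i↦b.
So the one-line form is c g d f e a h i b.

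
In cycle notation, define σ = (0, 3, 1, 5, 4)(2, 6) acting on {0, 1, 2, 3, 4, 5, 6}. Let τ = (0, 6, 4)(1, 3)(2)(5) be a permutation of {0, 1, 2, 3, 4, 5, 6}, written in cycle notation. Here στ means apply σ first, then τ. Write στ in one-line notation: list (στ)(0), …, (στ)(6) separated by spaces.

For each element, apply σ then τ: 0 → 3 → 1; 1 → 5 → 5; 2 → 6 → 4; 3 → 1 → 3; 4 → 0 → 6; 5 → 4 → 0; 6 → 2 → 2.
So στ in one-line form is 1 5 4 3 6 0 2.

1 5 4 3 6 0 2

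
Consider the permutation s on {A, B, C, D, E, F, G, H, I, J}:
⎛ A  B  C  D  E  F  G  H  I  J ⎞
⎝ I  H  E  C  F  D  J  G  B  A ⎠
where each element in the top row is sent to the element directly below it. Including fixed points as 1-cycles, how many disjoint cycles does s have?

The cycle decomposition is (A I B H G J)(C E F D), which has 2 cycles (counting 1-cycles).

2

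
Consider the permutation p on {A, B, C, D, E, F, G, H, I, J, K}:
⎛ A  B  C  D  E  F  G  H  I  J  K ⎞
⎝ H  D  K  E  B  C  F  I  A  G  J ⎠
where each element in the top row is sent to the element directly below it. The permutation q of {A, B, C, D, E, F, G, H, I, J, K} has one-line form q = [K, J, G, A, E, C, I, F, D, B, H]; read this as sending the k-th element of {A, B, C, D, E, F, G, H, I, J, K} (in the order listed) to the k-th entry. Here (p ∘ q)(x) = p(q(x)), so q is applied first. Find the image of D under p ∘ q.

(p ∘ q)(D) = p(q(D)). q(D) = A, then p(A) = H. So (p ∘ q)(D) = H.

H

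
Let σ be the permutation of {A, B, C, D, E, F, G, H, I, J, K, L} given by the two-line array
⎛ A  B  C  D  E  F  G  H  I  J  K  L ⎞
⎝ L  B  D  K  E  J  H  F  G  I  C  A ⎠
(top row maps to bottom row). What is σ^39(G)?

Tracing G → H → … returns to G after 5 steps, so G lies in a 5-cycle (F J I G H).
Since the cycle has length 5, σ^39 acts on it the same as σ^4 (39 mod 5 = 4).
Stepping 4 places around the cycle: G → H → F → J → I.

I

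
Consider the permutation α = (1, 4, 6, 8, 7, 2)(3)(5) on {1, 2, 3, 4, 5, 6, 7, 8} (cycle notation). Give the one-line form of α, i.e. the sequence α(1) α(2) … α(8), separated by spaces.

4 1 3 6 5 8 2 7

Image by image: 1↦4, 2↦1, 3↦3, 4↦6, 5↦5, 6↦8, 7↦2, 8↦7.
Listing these in domain order gives 4 1 3 6 5 8 2 7.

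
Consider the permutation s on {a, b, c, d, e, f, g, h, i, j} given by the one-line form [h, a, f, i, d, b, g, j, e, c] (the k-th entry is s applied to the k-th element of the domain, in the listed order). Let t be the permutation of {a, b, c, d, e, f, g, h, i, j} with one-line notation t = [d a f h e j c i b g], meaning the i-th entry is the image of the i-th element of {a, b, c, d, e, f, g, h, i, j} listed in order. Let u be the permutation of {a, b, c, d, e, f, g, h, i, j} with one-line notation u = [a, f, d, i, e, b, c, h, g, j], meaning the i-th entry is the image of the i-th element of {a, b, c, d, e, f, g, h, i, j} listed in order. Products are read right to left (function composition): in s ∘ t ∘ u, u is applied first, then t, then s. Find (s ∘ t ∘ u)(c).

Chase c: u(c) = d; t(d) = h; s(h) = j. Hence (s ∘ t ∘ u)(c) = j.

j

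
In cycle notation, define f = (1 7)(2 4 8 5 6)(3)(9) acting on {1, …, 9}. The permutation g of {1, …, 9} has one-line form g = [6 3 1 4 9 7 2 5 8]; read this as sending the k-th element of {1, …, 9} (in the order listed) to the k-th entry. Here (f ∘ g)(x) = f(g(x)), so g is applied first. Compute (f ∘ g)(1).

2

First apply g: g(1) = 6, then f(6) = 2. Thus (f ∘ g)(1) = 2.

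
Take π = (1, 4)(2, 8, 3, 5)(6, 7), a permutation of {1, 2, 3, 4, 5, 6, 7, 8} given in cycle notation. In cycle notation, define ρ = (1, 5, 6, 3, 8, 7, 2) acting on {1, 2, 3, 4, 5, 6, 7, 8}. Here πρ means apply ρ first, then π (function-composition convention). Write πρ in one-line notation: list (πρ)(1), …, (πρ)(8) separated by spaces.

(πρ)(x) = π(ρ(x)). Computing each image: π(ρ(1)) = π(5) = 2, π(ρ(2)) = π(1) = 4, π(ρ(3)) = π(8) = 3, π(ρ(4)) = π(4) = 1, π(ρ(5)) = π(6) = 7, π(ρ(6)) = π(3) = 5, π(ρ(7)) = π(2) = 8, π(ρ(8)) = π(7) = 6.
Hence πρ = [2 4 3 1 7 5 8 6].

2 4 3 1 7 5 8 6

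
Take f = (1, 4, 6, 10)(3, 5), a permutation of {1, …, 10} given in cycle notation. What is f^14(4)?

4 lies in the 4-cycle (1, 4, 6, 10).
Since the cycle has length 4, f^14 acts on it the same as f^2 (14 mod 4 = 2).
Advancing 2 steps from 4: 4 → 6 → 10.

10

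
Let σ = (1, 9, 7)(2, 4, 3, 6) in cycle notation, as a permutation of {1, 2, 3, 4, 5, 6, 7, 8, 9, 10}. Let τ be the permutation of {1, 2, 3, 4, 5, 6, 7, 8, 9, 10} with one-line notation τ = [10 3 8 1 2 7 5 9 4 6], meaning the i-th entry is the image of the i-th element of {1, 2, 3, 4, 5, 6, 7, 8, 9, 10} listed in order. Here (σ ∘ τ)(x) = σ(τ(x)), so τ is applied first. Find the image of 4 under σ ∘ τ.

9

τ(4) = 1, then σ(1) = 9; composing gives (σ ∘ τ)(4) = 9.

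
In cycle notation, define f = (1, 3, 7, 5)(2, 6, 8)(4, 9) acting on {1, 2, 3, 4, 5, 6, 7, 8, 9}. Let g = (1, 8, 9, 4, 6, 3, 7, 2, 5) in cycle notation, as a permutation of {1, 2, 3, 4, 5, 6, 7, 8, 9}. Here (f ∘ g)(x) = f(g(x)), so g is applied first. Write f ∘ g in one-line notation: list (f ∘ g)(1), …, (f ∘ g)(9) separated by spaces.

(f ∘ g)(x) = f(g(x)). Computing each image: f(g(1)) = f(8) = 2, f(g(2)) = f(5) = 1, f(g(3)) = f(7) = 5, f(g(4)) = f(6) = 8, f(g(5)) = f(1) = 3, f(g(6)) = f(3) = 7, f(g(7)) = f(2) = 6, f(g(8)) = f(9) = 4, f(g(9)) = f(4) = 9.
Hence f ∘ g = [2 1 5 8 3 7 6 4 9].

2 1 5 8 3 7 6 4 9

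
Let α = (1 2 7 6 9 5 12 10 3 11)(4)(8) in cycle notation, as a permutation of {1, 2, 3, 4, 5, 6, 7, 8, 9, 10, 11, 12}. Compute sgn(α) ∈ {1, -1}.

The cycle lengths are 10, 1, 1.
A cycle is odd iff its length is even; α has 1 even-length cycle, so sgn(α) = (−1)^1 and α is odd.

-1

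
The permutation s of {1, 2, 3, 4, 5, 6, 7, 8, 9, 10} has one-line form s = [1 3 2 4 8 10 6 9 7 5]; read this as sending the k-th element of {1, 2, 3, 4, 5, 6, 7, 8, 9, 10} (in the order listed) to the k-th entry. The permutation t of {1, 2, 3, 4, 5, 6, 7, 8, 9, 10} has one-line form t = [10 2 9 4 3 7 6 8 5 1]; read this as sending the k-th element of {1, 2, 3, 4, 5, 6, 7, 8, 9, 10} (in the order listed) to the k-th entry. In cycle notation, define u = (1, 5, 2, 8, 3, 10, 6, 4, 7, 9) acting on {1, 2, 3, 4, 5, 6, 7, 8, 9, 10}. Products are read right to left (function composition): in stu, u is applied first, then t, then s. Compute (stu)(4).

Apply the permutations in order: u(4) = 7, then t(7) = 6, then s(6) = 10. So (stu)(4) = 10.

10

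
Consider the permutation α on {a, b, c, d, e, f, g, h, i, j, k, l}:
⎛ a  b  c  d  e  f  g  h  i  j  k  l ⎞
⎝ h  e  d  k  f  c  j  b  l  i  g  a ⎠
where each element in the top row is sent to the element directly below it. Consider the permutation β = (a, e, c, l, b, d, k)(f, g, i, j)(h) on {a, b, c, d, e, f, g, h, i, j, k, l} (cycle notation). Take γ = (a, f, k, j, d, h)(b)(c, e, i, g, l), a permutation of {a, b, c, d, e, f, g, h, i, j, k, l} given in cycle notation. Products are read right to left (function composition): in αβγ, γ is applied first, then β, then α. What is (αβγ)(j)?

Chase j: γ(j) = d; β(d) = k; α(k) = g. Hence (αβγ)(j) = g.

g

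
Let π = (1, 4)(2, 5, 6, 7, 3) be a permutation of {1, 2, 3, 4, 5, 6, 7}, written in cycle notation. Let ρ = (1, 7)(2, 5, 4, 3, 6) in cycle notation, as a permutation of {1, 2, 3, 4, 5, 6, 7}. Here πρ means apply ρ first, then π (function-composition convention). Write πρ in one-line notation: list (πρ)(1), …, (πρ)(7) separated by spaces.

3 6 7 2 1 5 4

Chase each element through ρ then π: 1 → 7 → 3; 2 → 5 → 6; 3 → 6 → 7; 4 → 3 → 2; 5 → 4 → 1; 6 → 2 → 5; 7 → 1 → 4.
Collecting the images, πρ = [3 6 7 2 1 5 4].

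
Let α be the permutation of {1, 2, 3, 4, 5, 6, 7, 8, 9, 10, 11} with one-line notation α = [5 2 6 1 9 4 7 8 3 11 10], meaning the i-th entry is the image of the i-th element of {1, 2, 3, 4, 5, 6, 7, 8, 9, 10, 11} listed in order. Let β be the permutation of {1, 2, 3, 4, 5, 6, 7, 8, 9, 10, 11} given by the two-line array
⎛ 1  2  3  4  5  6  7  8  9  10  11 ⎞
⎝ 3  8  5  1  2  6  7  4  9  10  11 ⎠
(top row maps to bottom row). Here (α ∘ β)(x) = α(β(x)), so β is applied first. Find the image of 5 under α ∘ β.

First apply β: β(5) = 2, then α(2) = 2. Thus (α ∘ β)(5) = 2.

2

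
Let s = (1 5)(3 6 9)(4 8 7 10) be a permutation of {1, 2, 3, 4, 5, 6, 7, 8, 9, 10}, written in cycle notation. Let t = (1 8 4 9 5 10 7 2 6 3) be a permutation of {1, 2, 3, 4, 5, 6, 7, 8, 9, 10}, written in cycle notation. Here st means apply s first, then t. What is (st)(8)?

2

s(8) = 7, then t(7) = 2; composing gives (st)(8) = 2.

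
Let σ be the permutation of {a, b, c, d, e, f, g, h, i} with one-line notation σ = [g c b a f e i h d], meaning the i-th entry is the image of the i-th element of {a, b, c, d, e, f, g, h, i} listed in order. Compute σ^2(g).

Tracing g → i → … returns to g after 4 steps, so g lies in a 4-cycle (a g i d).
Stepping 2 places around the cycle: g → i → d.

d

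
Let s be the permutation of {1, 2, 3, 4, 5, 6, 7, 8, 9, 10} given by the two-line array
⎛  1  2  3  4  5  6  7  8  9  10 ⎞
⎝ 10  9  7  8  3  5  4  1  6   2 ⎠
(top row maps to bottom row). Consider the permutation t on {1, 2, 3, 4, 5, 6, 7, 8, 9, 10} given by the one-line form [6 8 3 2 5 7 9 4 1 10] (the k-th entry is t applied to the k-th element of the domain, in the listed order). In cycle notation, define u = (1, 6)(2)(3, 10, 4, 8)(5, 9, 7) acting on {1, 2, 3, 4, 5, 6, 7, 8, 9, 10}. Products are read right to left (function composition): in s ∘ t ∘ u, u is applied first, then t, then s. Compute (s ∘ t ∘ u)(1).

(s ∘ t ∘ u)(1) = s(t(u(1))). u(1) = 6, then t(6) = 7, then s(7) = 4, so the result is 4.

4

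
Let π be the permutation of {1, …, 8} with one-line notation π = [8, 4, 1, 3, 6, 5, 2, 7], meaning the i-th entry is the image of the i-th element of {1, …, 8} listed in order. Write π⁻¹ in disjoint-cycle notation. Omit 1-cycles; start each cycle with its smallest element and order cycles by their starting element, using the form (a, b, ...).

First write π in disjoint cycles: (1, 8, 7, 2, 4, 3)(5, 6).
The inverse reverses every cycle; in canonical form, π⁻¹ = (1, 3, 4, 2, 7, 8)(5, 6).

(1, 3, 4, 2, 7, 8)(5, 6)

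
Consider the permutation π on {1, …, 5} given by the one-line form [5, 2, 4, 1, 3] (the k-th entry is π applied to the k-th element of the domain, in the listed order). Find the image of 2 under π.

2

2 is element number 2 of the domain, and entry number 2 of the one-line form is 2, so π(2) = 2.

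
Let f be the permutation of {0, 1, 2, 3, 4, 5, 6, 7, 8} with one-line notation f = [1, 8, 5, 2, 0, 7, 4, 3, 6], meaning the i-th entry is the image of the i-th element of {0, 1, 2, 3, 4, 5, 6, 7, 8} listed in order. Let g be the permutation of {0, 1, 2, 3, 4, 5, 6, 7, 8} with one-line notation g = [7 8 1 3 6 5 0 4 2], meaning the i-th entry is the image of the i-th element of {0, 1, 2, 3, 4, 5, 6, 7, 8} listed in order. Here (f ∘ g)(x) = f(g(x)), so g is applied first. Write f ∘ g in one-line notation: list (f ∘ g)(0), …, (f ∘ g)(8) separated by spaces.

3 6 8 2 4 7 1 0 5

(f ∘ g)(x) = f(g(x)). Computing each image: f(g(0)) = f(7) = 3, f(g(1)) = f(8) = 6, f(g(2)) = f(1) = 8, f(g(3)) = f(3) = 2, f(g(4)) = f(6) = 4, f(g(5)) = f(5) = 7, f(g(6)) = f(0) = 1, f(g(7)) = f(4) = 0, f(g(8)) = f(2) = 5.
Hence f ∘ g = [3 6 8 2 4 7 1 0 5].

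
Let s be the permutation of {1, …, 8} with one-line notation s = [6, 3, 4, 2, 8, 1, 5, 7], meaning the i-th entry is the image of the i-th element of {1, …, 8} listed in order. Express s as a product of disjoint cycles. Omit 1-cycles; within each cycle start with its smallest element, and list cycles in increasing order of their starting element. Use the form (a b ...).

From 1: 1 → 6 → 1, closing the cycle (1 6).
Continuing from each remaining unvisited element yields (1 6)(2 3 4)(5 8 7).

(1 6)(2 3 4)(5 8 7)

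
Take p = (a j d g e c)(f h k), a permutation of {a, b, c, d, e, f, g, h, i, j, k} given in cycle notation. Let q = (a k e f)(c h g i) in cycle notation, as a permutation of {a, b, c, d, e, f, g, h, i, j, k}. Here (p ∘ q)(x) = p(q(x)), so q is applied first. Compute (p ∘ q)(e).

q(e) = f, then p(f) = h; composing gives (p ∘ q)(e) = h.

h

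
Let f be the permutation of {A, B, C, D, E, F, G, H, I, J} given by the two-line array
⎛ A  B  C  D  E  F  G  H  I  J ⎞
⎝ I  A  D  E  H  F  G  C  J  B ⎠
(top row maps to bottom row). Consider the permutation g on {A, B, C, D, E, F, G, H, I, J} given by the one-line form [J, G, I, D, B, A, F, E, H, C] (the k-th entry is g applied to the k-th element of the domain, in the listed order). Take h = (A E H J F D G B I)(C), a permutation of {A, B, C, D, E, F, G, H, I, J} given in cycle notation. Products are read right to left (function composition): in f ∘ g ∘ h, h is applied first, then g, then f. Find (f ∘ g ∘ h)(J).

Chase J: h(J) = F; g(F) = A; f(A) = I. Hence (f ∘ g ∘ h)(J) = I.

I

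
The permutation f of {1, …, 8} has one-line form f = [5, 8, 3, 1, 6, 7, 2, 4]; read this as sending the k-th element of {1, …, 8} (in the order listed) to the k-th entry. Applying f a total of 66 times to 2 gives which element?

1

Tracing 2 → 8 → … returns to 2 after 7 steps, so 2 lies in a 7-cycle (1 5 6 7 2 8 4).
Powers repeat with period 7 on this cycle, and 66 mod 7 = 3, so f^66(2) = f^3(2).
Advancing 3 steps from 2: 2 → 8 → 4 → 1.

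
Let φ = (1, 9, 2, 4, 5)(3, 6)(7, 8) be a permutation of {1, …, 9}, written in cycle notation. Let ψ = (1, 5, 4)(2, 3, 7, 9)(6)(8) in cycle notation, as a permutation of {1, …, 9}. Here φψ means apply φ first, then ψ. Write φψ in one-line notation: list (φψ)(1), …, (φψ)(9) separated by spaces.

Chase each element through φ then ψ: 1 → 9 → 2; 2 → 4 → 1; 3 → 6 → 6; 4 → 5 → 4; 5 → 1 → 5; 6 → 3 → 7; 7 → 8 → 8; 8 → 7 → 9; 9 → 2 → 3.
So φψ in one-line form is 2 1 6 4 5 7 8 9 3.

2 1 6 4 5 7 8 9 3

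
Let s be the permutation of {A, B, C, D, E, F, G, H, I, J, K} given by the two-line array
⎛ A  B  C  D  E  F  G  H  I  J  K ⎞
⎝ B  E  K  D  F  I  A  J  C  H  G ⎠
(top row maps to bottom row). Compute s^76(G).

F

Tracing G → A → … returns to G after 8 steps, so G lies in an 8-cycle (A, B, E, F, I, C, K, G).
Since the cycle has length 8, s^76 acts on it the same as s^4 (76 mod 8 = 4).
Stepping 4 places around the cycle: G → A → B → E → F.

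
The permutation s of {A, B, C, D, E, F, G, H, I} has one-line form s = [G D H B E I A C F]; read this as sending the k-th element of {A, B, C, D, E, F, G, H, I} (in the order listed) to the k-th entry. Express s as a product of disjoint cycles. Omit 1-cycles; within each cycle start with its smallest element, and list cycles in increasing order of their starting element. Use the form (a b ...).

(A G)(B D)(C H)(F I)

From A: A → G → A, closing the cycle (A G).
Continuing from each remaining unvisited element yields (A G)(B D)(C H)(F I).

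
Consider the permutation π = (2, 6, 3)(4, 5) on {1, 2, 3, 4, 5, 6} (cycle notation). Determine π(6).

Within (2, 6, 3), 6 ↦ 3.

3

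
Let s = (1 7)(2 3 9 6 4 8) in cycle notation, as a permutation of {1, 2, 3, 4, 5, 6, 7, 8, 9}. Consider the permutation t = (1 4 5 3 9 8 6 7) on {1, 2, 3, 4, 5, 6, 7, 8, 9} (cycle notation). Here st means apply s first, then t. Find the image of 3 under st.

First apply s: s(3) = 9, then t(9) = 8. Thus (st)(3) = 8.

8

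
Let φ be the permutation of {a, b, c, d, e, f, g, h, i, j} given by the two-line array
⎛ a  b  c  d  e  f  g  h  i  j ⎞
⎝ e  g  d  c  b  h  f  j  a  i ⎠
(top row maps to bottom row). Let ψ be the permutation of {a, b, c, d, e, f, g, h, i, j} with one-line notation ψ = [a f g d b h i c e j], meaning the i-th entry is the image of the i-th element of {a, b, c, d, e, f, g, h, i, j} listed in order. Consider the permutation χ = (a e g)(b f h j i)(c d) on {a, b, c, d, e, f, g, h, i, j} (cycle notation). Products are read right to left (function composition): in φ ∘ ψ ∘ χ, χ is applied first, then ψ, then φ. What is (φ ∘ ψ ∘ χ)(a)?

g

(φ ∘ ψ ∘ χ)(a) = φ(ψ(χ(a))). χ(a) = e, then ψ(e) = b, then φ(b) = g, so the result is g.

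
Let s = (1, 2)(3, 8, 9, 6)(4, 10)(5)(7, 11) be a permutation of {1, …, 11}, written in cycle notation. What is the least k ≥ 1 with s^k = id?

4

The cycle type of s is (4, 2, 2, 2, 1).
Since disjoint cycles commute, ord(s) = lcm(4, 2, 2, 2) = 4.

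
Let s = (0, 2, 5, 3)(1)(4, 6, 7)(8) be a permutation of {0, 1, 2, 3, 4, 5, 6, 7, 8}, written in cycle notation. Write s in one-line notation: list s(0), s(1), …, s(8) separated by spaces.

Image by image: 0→2, 1→1, 2→5, 3→0, 4→6, 5→3, 6→7, 7→4, 8→8.
Listing these in domain order gives 2 1 5 0 6 3 7 4 8.

2 1 5 0 6 3 7 4 8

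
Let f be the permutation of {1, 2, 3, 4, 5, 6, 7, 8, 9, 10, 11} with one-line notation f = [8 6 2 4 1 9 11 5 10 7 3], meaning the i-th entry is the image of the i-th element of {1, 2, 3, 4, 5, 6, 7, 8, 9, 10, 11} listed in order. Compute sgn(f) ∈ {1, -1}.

1

In disjoint-cycle form the cycle lengths are 7, 3, 1.
A cycle of length ℓ contributes ℓ−1 transpositions, so f is a product of 6 + 2 = 8 transpositions — even.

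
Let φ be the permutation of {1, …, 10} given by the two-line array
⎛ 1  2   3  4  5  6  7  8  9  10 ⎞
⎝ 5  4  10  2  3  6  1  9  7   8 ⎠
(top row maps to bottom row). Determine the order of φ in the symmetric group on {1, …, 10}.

14

The disjoint-cycle form of φ has cycle lengths 7, 2, 1.
Since disjoint cycles commute, ord(φ) = lcm(7, 2) = 14.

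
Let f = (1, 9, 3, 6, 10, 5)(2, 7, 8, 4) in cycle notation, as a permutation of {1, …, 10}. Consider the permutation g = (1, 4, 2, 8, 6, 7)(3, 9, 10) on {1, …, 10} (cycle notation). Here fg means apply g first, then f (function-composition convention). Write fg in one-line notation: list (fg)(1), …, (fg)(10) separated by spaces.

2 4 3 7 1 8 9 10 5 6

For each element, apply g then f: 1 → 4 → 2; 2 → 8 → 4; 3 → 9 → 3; 4 → 2 → 7; 5 → 5 → 1; 6 → 7 → 8; 7 → 1 → 9; 8 → 6 → 10; 9 → 10 → 5; 10 → 3 → 6.
So fg in one-line form is 2 4 3 7 1 8 9 10 5 6.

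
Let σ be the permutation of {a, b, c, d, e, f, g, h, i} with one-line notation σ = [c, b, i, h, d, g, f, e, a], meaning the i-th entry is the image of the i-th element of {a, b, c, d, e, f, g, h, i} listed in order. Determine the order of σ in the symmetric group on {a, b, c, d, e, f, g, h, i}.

6

Decomposing into disjoint cycles gives cycle lengths 3, 3, 2, 1.
The order of σ is the least common multiple of its cycle lengths: lcm(3, 3, 2) = 6.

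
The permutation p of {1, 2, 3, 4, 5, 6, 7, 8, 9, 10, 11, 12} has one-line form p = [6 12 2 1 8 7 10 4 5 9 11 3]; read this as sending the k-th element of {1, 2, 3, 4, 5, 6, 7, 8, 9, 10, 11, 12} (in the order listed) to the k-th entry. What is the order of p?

The disjoint-cycle form of p has cycle lengths 8, 3, 1.
The order is lcm(8, 3) = 24.

24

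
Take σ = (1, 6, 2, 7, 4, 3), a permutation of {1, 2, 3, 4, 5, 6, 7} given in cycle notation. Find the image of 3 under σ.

In the cycle (1, 6, 2, 7, 4, 3), 3 is followed by 1, so σ(3) = 1.

1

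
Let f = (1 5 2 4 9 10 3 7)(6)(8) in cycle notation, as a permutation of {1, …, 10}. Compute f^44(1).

9

1 lies in the 8-cycle (1 5 2 4 9 10 3 7).
Since the cycle has length 8, f^44 acts on it the same as f^4 (44 mod 8 = 4).
Stepping 4 places around the cycle: 1 → 5 → 2 → 4 → 9.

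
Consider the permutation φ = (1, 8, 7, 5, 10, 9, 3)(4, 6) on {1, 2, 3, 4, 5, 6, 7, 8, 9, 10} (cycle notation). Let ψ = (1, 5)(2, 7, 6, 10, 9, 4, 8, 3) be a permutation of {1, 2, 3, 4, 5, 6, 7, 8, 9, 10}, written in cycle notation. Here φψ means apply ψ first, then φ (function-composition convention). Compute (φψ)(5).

ψ(5) = 1, then φ(1) = 8; composing gives (φψ)(5) = 8.

8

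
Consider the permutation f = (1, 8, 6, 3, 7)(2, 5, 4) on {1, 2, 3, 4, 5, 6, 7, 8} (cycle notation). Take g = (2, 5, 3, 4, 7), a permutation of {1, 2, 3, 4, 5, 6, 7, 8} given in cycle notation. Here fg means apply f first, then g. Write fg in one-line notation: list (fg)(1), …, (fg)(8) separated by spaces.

Chase each element through f then g: 1 → 8 → 8; 2 → 5 → 3; 3 → 7 → 2; 4 → 2 → 5; 5 → 4 → 7; 6 → 3 → 4; 7 → 1 → 1; 8 → 6 → 6.
Collecting the images, fg = [8 3 2 5 7 4 1 6].

8 3 2 5 7 4 1 6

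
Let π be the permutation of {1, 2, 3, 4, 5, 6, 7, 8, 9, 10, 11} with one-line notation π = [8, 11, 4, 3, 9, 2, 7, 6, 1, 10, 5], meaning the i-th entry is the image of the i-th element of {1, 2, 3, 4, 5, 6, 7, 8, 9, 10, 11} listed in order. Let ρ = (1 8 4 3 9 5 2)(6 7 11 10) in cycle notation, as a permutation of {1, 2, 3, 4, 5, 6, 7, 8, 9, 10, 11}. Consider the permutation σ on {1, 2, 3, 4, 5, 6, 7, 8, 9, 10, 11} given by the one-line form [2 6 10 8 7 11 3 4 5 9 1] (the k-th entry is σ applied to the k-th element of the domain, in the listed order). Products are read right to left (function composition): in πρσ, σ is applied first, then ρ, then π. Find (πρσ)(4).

Apply the permutations in order: σ(4) = 8, then ρ(8) = 4, then π(4) = 3. So (πρσ)(4) = 3.

3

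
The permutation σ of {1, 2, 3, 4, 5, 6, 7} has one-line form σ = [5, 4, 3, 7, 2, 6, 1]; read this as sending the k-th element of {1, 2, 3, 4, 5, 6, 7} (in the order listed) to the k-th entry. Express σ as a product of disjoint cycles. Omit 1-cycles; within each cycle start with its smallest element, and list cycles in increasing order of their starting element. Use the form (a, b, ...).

(1, 5, 2, 4, 7)

From 1: 1 → 5 → 2 → 4 → 7 → 1, closing the cycle (1, 5, 2, 4, 7).
Repeating from the next unused element and collecting all non-trivial cycles gives (1, 5, 2, 4, 7).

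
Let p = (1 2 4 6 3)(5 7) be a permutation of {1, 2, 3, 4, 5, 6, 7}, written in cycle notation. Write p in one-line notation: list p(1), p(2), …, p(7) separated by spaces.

Reading each image from the cycles: 1↦2, 2↦4, 3↦1, 4↦6, 5↦7, 6↦3, 7↦5.
Listing these in domain order gives 2 4 1 6 7 3 5.

2 4 1 6 7 3 5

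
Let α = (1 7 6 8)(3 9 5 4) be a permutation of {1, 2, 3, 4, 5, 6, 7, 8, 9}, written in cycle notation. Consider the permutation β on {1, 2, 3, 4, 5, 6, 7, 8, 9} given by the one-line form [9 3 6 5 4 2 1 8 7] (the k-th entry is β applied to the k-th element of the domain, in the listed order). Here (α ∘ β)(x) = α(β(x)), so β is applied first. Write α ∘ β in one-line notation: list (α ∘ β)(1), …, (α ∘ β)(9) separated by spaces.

Chase each element through β then α: 1 → 9 → 5; 2 → 3 → 9; 3 → 6 → 8; 4 → 5 → 4; 5 → 4 → 3; 6 → 2 → 2; 7 → 1 → 7; 8 → 8 → 1; 9 → 7 → 6.
So α ∘ β in one-line form is 5 9 8 4 3 2 7 1 6.

5 9 8 4 3 2 7 1 6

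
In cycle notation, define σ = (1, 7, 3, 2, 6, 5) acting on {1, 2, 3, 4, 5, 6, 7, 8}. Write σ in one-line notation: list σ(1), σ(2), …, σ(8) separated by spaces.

Reading each image from the cycles: 1↦7, 2↦6, 3↦2, 4↦4, 5↦1, 6↦5, 7↦3, 8↦8.
Listing these in domain order gives 7 6 2 4 1 5 3 8.

7 6 2 4 1 5 3 8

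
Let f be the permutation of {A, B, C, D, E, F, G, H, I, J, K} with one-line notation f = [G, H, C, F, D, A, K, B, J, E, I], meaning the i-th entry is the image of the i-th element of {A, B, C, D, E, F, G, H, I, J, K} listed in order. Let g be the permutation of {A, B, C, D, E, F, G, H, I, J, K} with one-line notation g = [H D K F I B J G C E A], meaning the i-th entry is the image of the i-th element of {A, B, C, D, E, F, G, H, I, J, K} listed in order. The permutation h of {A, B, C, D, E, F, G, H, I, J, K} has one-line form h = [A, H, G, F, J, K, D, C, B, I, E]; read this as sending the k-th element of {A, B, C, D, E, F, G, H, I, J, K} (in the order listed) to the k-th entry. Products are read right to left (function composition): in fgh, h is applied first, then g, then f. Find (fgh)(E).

D

Chase E: h(E) = J; g(J) = E; f(E) = D. Hence (fgh)(E) = D.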